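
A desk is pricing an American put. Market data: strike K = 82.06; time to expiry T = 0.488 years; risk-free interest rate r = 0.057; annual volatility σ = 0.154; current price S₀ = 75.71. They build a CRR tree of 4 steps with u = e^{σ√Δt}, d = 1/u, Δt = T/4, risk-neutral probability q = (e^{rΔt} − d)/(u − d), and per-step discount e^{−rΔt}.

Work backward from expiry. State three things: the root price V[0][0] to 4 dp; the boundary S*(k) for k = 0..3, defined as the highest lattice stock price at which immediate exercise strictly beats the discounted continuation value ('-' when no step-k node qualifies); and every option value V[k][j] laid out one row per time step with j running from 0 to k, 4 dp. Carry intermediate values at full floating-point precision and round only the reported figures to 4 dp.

Δt=0.12200, u=1.05526, d=0.94763, q=0.55139, disc=e^(-rΔt)=0.99307
k=4 terminal: V=max(K-S,0) → 21.0065 14.0721 6.3500 0.0000 0.0000
k=3: j=0 S=64.4275 intr=17.6325 cont=17.0638 V=17.6325[EX]; j=1 S=71.7452 intr=10.3148 cont=9.7462 V=10.3148[EX]; j=2 S=79.8940 intr=2.1660 cont=2.8289 V=2.8289[hold]; j=3 S=88.9683 intr=0.0000 cont=0.0000 V=0.0000[hold]  S*(3)=71.7452
k=2: j=0 S=67.9879 intr=14.0721 cont=13.5034 V=14.0721[EX]; j=1 S=75.7100 intr=6.3500 cont=6.1443 V=6.3500[EX]; j=2 S=84.3091 intr=0.0000 cont=1.2603 V=1.2603[hold]  S*(2)=75.7100
k=1: j=0 S=71.7452 intr=10.3148 cont=9.7462 V=10.3148[EX]; j=1 S=79.8940 intr=2.1660 cont=3.5190 V=3.5190[hold]  S*(1)=71.7452
k=0: j=0 S=75.7100 intr=6.3500 cont=6.5222 V=6.5222[hold]  S*(0)=-

price = 6.5222
boundary = - 71.7452 75.7100 71.7452
tree:
6.5222
10.3148 3.5190
14.0721 6.3500 1.2603
17.6325 10.3148 2.8289 0.0000
21.0065 14.0721 6.3500 0.0000 0.0000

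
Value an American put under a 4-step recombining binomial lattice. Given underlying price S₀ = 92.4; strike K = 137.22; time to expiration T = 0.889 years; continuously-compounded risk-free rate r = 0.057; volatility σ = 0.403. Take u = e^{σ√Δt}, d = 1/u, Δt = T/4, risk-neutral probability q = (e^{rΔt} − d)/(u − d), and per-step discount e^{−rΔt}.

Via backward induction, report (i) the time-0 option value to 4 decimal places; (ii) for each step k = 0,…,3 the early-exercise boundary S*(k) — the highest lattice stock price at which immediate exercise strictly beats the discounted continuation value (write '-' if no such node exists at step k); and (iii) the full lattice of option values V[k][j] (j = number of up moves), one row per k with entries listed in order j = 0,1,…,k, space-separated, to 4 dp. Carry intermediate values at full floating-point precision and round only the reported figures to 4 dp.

Δt=0.22225  u=1.20923  d=0.82697  q=0.48600  discount=0.98741
step 4 (expiry): payoffs max(K−S,0) = 94.0055 74.0297 44.8200 2.1082 0.0000
step 3: (k=3,j=0): S=52.2564, (K−S)⁺=84.9636, hold=83.2362 ⇒ V=84.9636 exercise | (k=3,j=1): S=76.4119, (K−S)⁺=60.8081, hold=59.0807 ⇒ V=60.8081 exercise | (k=3,j=2): S=111.7333, (K−S)⁺=25.4867, hold=23.7593 ⇒ V=25.4867 exercise | (k=3,j=3): S=163.3819, (K−S)⁺=0.0000, hold=1.0700 ⇒ V=1.0700 continue  boundary S*=111.7333
step 2: (k=2,j=0): S=63.1903, (K−S)⁺=74.0297, hold=72.3023 ⇒ V=74.0297 exercise | (k=2,j=1): S=92.4000, (K−S)⁺=44.8200, hold=43.0926 ⇒ V=44.8200 exercise | (k=2,j=2): S=135.1118, (K−S)⁺=2.1082, hold=13.4488 ⇒ V=13.4488 continue  boundary S*=92.4000
step 1: (k=1,j=0): S=76.4119, (K−S)⁺=60.8081, hold=59.0807 ⇒ V=60.8081 exercise | (k=1,j=1): S=111.7333, (K−S)⁺=25.4867, hold=29.2014 ⇒ V=29.2014 continue  boundary S*=76.4119
step 0: (k=0,j=0): S=92.4000, (K−S)⁺=44.8200, hold=44.8753 ⇒ V=44.8753 continue  boundary S*=-

price = 44.8753
boundary = - 76.4119 92.4000 111.7333
tree:
44.8753
60.8081 29.2014
74.0297 44.8200 13.4488
84.9636 60.8081 25.4867 1.0700
94.0055 74.0297 44.8200 2.1082 0.0000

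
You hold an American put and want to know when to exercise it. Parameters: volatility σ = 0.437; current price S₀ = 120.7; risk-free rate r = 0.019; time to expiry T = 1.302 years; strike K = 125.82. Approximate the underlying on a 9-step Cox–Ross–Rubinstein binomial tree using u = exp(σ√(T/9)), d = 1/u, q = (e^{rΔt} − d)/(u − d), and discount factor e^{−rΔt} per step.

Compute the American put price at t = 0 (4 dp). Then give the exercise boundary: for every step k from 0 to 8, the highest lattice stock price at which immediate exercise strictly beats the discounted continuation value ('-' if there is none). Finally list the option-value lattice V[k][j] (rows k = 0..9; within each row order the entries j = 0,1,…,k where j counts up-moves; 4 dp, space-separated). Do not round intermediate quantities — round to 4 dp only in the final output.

Δt=0.14467  u=1.18082  d=0.84687  q=0.46678  discount=0.99726
step 9 (expiry): payoffs max(K−S,0) = 98.7781 88.1141 73.2449 52.5121 23.6033 0.0000 0.0000 0.0000 0.0000 0.0000
step 8: (k=8,j=0): S=31.9318, (K−S)⁺=93.8882, hold=93.5428 ⇒ V=93.8882 exercise | (k=8,j=1): S=44.5240, (K−S)⁺=81.2960, hold=80.9506 ⇒ V=81.2960 exercise | (k=8,j=2): S=62.0819, (K−S)⁺=63.7381, hold=63.3927 ⇒ V=63.7381 exercise | (k=8,j=3): S=86.5638, (K−S)⁺=39.2562, hold=38.9108 ⇒ V=39.2562 exercise | (k=8,j=4): S=120.7000, (K−S)⁺=5.1200, hold=12.5511 ⇒ V=12.5511 continue | (k=8,j=5): S=168.2977, (K−S)⁺=0.0000, hold=0.0000 ⇒ V=0.0000 continue | (k=8,j=6): S=234.6655, (K−S)⁺=0.0000, hold=0.0000 ⇒ V=0.0000 continue | (k=8,j=7): S=327.2053, (K−S)⁺=0.0000, hold=0.0000 ⇒ V=0.0000 continue | (k=8,j=8): S=456.2378, (K−S)⁺=0.0000, hold=0.0000 ⇒ V=0.0000 continue  boundary S*=86.5638
step 7: (k=7,j=0): S=37.7059, (K−S)⁺=88.1141, hold=87.7688 ⇒ V=88.1141 exercise | (k=7,j=1): S=52.5751, (K−S)⁺=73.2449, hold=72.8996 ⇒ V=73.2449 exercise | (k=7,j=2): S=73.3079, (K−S)⁺=52.5121, hold=52.1667 ⇒ V=52.5121 exercise | (k=7,j=3): S=102.2167, (K−S)⁺=23.6033, hold=26.7172 ⇒ V=26.7172 continue | (k=7,j=4): S=142.5256, (K−S)⁺=0.0000, hold=6.6741 ⇒ V=6.6741 continue | (k=7,j=5): S=198.7302, (K−S)⁺=0.0000, hold=0.0000 ⇒ V=0.0000 continue | (k=7,j=6): S=277.0989, (K−S)⁺=0.0000, hold=0.0000 ⇒ V=0.0000 continue | (k=7,j=7): S=386.3721, (K−S)⁺=0.0000, hold=0.0000 ⇒ V=0.0000 continue  boundary S*=73.3079
step 6: (k=6,j=0): S=44.5240, (K−S)⁺=81.2960, hold=80.9506 ⇒ V=81.2960 exercise | (k=6,j=1): S=62.0819, (K−S)⁺=63.7381, hold=63.3927 ⇒ V=63.7381 exercise | (k=6,j=2): S=86.5638, (K−S)⁺=39.2562, hold=40.3604 ⇒ V=40.3604 continue | (k=6,j=3): S=120.7000, (K−S)⁺=5.1200, hold=17.3137 ⇒ V=17.3137 continue | (k=6,j=4): S=168.2977, (K−S)⁺=0.0000, hold=3.5490 ⇒ V=3.5490 continue | (k=6,j=5): S=234.6655, (K−S)⁺=0.0000, hold=0.0000 ⇒ V=0.0000 continue | (k=6,j=6): S=327.2053, (K−S)⁺=0.0000, hold=0.0000 ⇒ V=0.0000 continue  boundary S*=62.0819
step 5: (k=5,j=0): S=52.5751, (K−S)⁺=73.2449, hold=72.8996 ⇒ V=73.2449 exercise | (k=5,j=1): S=73.3079, (K−S)⁺=52.5121, hold=52.6807 ⇒ V=52.6807 continue | (k=5,j=2): S=102.2167, (K−S)⁺=23.6033, hold=29.5213 ⇒ V=29.5213 continue | (k=5,j=3): S=142.5256, (K−S)⁺=0.0000, hold=10.8587 ⇒ V=10.8587 continue | (k=5,j=4): S=198.7302, (K−S)⁺=0.0000, hold=1.8872 ⇒ V=1.8872 continue | (k=5,j=5): S=277.0989, (K−S)⁺=0.0000, hold=0.0000 ⇒ V=0.0000 continue  boundary S*=52.5751
step 4: (k=4,j=0): S=62.0819, (K−S)⁺=63.7381, hold=63.4712 ⇒ V=63.7381 exercise | (k=4,j=1): S=86.5638, (K−S)⁺=39.2562, hold=41.7553 ⇒ V=41.7553 continue | (k=4,j=2): S=120.7000, (K−S)⁺=5.1200, hold=20.7528 ⇒ V=20.7528 continue | (k=4,j=3): S=168.2977, (K−S)⁺=0.0000, hold=6.6526 ⇒ V=6.6526 continue | (k=4,j=4): S=234.6655, (K−S)⁺=0.0000, hold=1.0035 ⇒ V=1.0035 continue  boundary S*=62.0819
step 3: (k=3,j=0): S=73.3079, (K−S)⁺=52.5121, hold=53.3301 ⇒ V=53.3301 continue | (k=3,j=1): S=102.2167, (K−S)⁺=23.6033, hold=31.8640 ⇒ V=31.8640 continue | (k=3,j=2): S=142.5256, (K−S)⁺=0.0000, hold=14.1321 ⇒ V=14.1321 continue | (k=3,j=3): S=198.7302, (K−S)⁺=0.0000, hold=4.0047 ⇒ V=4.0047 continue  boundary S*=-
step 2: (k=2,j=0): S=86.5638, (K−S)⁺=39.2562, hold=43.1912 ⇒ V=43.1912 continue | (k=2,j=1): S=120.7000, (K−S)⁺=5.1200, hold=23.5223 ⇒ V=23.5223 continue | (k=2,j=2): S=168.2977, (K−S)⁺=0.0000, hold=9.3790 ⇒ V=9.3790 continue  boundary S*=-
step 1: (k=1,j=0): S=102.2167, (K−S)⁺=23.6033, hold=33.9167 ⇒ V=33.9167 continue | (k=1,j=1): S=142.5256, (K−S)⁺=0.0000, hold=16.8740 ⇒ V=16.8740 continue  boundary S*=-
step 0: (k=0,j=0): S=120.7000, (K−S)⁺=5.1200, hold=25.8902 ⇒ V=25.8902 continue  boundary S*=-

price = 25.8902
boundary = - - - - 62.0819 52.5751 62.0819 73.3079 86.5638
tree:
25.8902
33.9167 16.8740
43.1912 23.5223 9.3790
53.3301 31.8640 14.1321 4.0047
63.7381 41.7553 20.7528 6.6526 1.0035
73.2449 52.6807 29.5213 10.8587 1.8872 0.0000
81.2960 63.7381 40.3604 17.3137 3.5490 0.0000 0.0000
88.1141 73.2449 52.5121 26.7172 6.6741 0.0000 0.0000 0.0000
93.8882 81.2960 63.7381 39.2562 12.5511 0.0000 0.0000 0.0000 0.0000
98.7781 88.1141 73.2449 52.5121 23.6033 0.0000 0.0000 0.0000 0.0000 0.0000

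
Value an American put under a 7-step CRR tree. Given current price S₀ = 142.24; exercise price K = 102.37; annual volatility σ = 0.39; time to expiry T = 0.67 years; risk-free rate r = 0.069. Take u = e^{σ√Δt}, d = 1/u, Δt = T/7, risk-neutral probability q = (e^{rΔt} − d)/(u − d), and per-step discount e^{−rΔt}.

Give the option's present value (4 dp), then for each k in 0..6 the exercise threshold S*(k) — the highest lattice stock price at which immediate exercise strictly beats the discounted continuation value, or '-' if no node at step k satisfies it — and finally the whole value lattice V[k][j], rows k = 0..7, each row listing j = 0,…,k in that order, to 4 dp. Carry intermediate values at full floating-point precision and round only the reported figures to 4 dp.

price = 2.2610
boundary = - - - - - 77.8069 87.7847
tree:
2.2610
3.8264 0.7086
6.3594 1.3165 0.1034
10.3286 2.4313 0.2070 0.0000
16.2714 4.4581 0.4146 0.0000 0.0000
24.5631 8.1053 0.8301 0.0000 0.0000 0.0000
33.4068 14.5853 1.6621 0.0000 0.0000 0.0000 0.0000
41.2453 24.5631 3.3280 0.0000 0.0000 0.0000 0.0000 0.0000

Δt=0.09571, u=1.12824, d=0.88634, q=0.49726, disc=e^(-rΔt)=0.99342
k=7 terminal: V=max(K-S,0) → 41.2453 24.5631 3.3280 0.0000 0.0000 0.0000 0.0000 0.0000
k=6: j=0 S=68.9632 intr=33.4068 cont=32.7329 V=33.4068[EX]; j=1 S=87.7847 intr=14.5853 cont=13.9114 V=14.5853[EX]; j=2 S=111.7430 intr=0.0000 cont=1.6621 V=1.6621[hold]; j=3 S=142.2400 intr=0.0000 cont=0.0000 V=0.0000[hold]; j=4 S=181.0603 intr=0.0000 cont=0.0000 V=0.0000[hold]; j=5 S=230.4754 intr=0.0000 cont=0.0000 V=0.0000[hold]; j=6 S=293.3770 intr=0.0000 cont=0.0000 V=0.0000[hold]  S*(6)=87.7847
k=5: j=0 S=77.8069 intr=24.5631 cont=23.8892 V=24.5631[EX]; j=1 S=99.0420 intr=3.3280 cont=8.1053 V=8.1053[hold]; j=2 S=126.0727 intr=0.0000 cont=0.8301 V=0.8301[hold]; j=3 S=160.4806 intr=0.0000 cont=0.0000 V=0.0000[hold]; j=4 S=204.2791 intr=0.0000 cont=0.0000 V=0.0000[hold]; j=5 S=260.0311 intr=0.0000 cont=0.0000 V=0.0000[hold]  S*(5)=77.8069
k=4: j=0 S=87.7847 intr=14.5853 cont=16.2714 V=16.2714[hold]; j=1 S=111.7430 intr=0.0000 cont=4.4581 V=4.4581[hold]; j=2 S=142.2400 intr=0.0000 cont=0.4146 V=0.4146[hold]; j=3 S=181.0603 intr=0.0000 cont=0.0000 V=0.0000[hold]; j=4 S=230.4754 intr=0.0000 cont=0.0000 V=0.0000[hold]  S*(4)=-
k=3: j=0 S=99.0420 intr=3.3280 cont=10.3286 V=10.3286[hold]; j=1 S=126.0727 intr=0.0000 cont=2.4313 V=2.4313[hold]; j=2 S=160.4806 intr=0.0000 cont=0.2070 V=0.2070[hold]; j=3 S=204.2791 intr=0.0000 cont=0.0000 V=0.0000[hold]  S*(3)=-
k=2: j=0 S=111.7430 intr=0.0000 cont=6.3594 V=6.3594[hold]; j=1 S=142.2400 intr=0.0000 cont=1.3165 V=1.3165[hold]; j=2 S=181.0603 intr=0.0000 cont=0.1034 V=0.1034[hold]  S*(2)=-
k=1: j=0 S=126.0727 intr=0.0000 cont=3.8264 V=3.8264[hold]; j=1 S=160.4806 intr=0.0000 cont=0.7086 V=0.7086[hold]  S*(1)=-
k=0: j=0 S=142.2400 intr=0.0000 cont=2.2610 V=2.2610[hold]  S*(0)=-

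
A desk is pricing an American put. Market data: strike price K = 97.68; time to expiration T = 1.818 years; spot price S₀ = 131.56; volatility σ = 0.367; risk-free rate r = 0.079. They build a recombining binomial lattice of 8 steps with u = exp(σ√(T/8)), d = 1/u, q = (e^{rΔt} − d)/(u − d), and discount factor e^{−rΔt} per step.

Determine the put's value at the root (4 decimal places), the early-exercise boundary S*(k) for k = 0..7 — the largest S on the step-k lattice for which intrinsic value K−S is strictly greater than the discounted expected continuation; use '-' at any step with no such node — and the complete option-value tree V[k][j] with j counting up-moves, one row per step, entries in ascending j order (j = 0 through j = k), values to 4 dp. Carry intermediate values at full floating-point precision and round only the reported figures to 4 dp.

Δt=0.22725  u=1.19119  d=0.83950  q=0.50788  discount=0.98221
step 8 (expiry): payoffs max(K−S,0) = 65.2251 51.6288 32.3366 4.9623 0.0000 0.0000 0.0000 0.0000 0.0000
step 7: (k=7,j=0): S=38.6598, (K−S)⁺=59.0202, hold=57.2822 ⇒ V=59.0202 exercise | (k=7,j=1): S=54.8556, (K−S)⁺=42.8244, hold=41.0864 ⇒ V=42.8244 exercise | (k=7,j=2): S=77.8363, (K−S)⁺=19.8437, hold=18.1057 ⇒ V=19.8437 exercise | (k=7,j=3): S=110.4443, (K−S)⁺=0.0000, hold=2.3986 ⇒ V=2.3986 continue | (k=7,j=4): S=156.7128, (K−S)⁺=0.0000, hold=0.0000 ⇒ V=0.0000 continue | (k=7,j=5): S=222.3645, (K−S)⁺=0.0000, hold=0.0000 ⇒ V=0.0000 continue | (k=7,j=6): S=315.5197, (K−S)⁺=0.0000, hold=0.0000 ⇒ V=0.0000 continue | (k=7,j=7): S=447.7005, (K−S)⁺=0.0000, hold=0.0000 ⇒ V=0.0000 continue  boundary S*=77.8363
step 6: (k=6,j=0): S=46.0512, (K−S)⁺=51.6288, hold=49.8909 ⇒ V=51.6288 exercise | (k=6,j=1): S=65.3434, (K−S)⁺=32.3366, hold=30.5986 ⇒ V=32.3366 exercise | (k=6,j=2): S=92.7177, (K−S)⁺=4.9623, hold=10.7882 ⇒ V=10.7882 continue | (k=6,j=3): S=131.5600, (K−S)⁺=0.0000, hold=1.1594 ⇒ V=1.1594 continue | (k=6,j=4): S=186.6745, (K−S)⁺=0.0000, hold=0.0000 ⇒ V=0.0000 continue | (k=6,j=5): S=264.8781, (K−S)⁺=0.0000, hold=0.0000 ⇒ V=0.0000 continue | (k=6,j=6): S=375.8435, (K−S)⁺=0.0000, hold=0.0000 ⇒ V=0.0000 continue  boundary S*=65.3434
step 5: (k=5,j=0): S=54.8556, (K−S)⁺=42.8244, hold=41.0864 ⇒ V=42.8244 exercise | (k=5,j=1): S=77.8363, (K−S)⁺=19.8437, hold=21.0119 ⇒ V=21.0119 continue | (k=5,j=2): S=110.4443, (K−S)⁺=0.0000, hold=5.7930 ⇒ V=5.7930 continue | (k=5,j=3): S=156.7128, (K−S)⁺=0.0000, hold=0.5604 ⇒ V=0.5604 continue | (k=5,j=4): S=222.3645, (K−S)⁺=0.0000, hold=0.0000 ⇒ V=0.0000 continue | (k=5,j=5): S=315.5197, (K−S)⁺=0.0000, hold=0.0000 ⇒ V=0.0000 continue  boundary S*=54.8556
step 4: (k=4,j=0): S=65.3434, (K−S)⁺=32.3366, hold=31.1814 ⇒ V=32.3366 exercise | (k=4,j=1): S=92.7177, (K−S)⁺=4.9623, hold=13.0462 ⇒ V=13.0462 continue | (k=4,j=2): S=131.5600, (K−S)⁺=0.0000, hold=3.0797 ⇒ V=3.0797 continue | (k=4,j=3): S=186.6745, (K−S)⁺=0.0000, hold=0.2709 ⇒ V=0.2709 continue | (k=4,j=4): S=264.8781, (K−S)⁺=0.0000, hold=0.0000 ⇒ V=0.0000 continue  boundary S*=65.3434
step 3: (k=3,j=0): S=77.8363, (K−S)⁺=19.8437, hold=22.1383 ⇒ V=22.1383 continue | (k=3,j=1): S=110.4443, (K−S)⁺=0.0000, hold=7.8423 ⇒ V=7.8423 continue | (k=3,j=2): S=156.7128, (K−S)⁺=0.0000, hold=1.6237 ⇒ V=1.6237 continue | (k=3,j=3): S=222.3645, (K−S)⁺=0.0000, hold=0.1309 ⇒ V=0.1309 continue  boundary S*=-
step 2: (k=2,j=0): S=92.7177, (K−S)⁺=4.9623, hold=14.6129 ⇒ V=14.6129 continue | (k=2,j=1): S=131.5600, (K−S)⁺=0.0000, hold=4.6007 ⇒ V=4.6007 continue | (k=2,j=2): S=186.6745, (K−S)⁺=0.0000, hold=0.8502 ⇒ V=0.8502 continue  boundary S*=-
step 1: (k=1,j=0): S=110.4443, (K−S)⁺=0.0000, hold=9.3584 ⇒ V=9.3584 continue | (k=1,j=1): S=156.7128, (K−S)⁺=0.0000, hold=2.6479 ⇒ V=2.6479 continue  boundary S*=-
step 0: (k=0,j=0): S=131.5600, (K−S)⁺=0.0000, hold=5.8444 ⇒ V=5.8444 continue  boundary S*=-

price = 5.8444
boundary = - - - - 65.3434 54.8556 65.3434 77.8363
tree:
5.8444
9.3584 2.6479
14.6129 4.6007 0.8502
22.1383 7.8423 1.6237 0.1309
32.3366 13.0462 3.0797 0.2709 0.0000
42.8244 21.0119 5.7930 0.5604 0.0000 0.0000
51.6288 32.3366 10.7882 1.1594 0.0000 0.0000 0.0000
59.0202 42.8244 19.8437 2.3986 0.0000 0.0000 0.0000 0.0000
65.2251 51.6288 32.3366 4.9623 0.0000 0.0000 0.0000 0.0000 0.0000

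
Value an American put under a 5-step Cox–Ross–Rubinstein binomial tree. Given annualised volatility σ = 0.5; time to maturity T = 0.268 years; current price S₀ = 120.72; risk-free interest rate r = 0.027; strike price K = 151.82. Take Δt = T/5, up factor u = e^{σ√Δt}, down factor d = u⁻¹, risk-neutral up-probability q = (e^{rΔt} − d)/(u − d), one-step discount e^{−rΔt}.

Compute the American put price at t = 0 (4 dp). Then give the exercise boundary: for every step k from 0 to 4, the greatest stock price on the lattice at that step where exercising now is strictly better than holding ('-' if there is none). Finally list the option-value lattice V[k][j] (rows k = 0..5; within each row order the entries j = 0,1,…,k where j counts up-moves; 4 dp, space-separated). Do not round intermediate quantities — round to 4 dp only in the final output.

price = 34.4646
boundary = - - 95.7707 107.5241 120.7200
tree:
34.4646
44.8799 23.1647
56.0493 32.7860 12.6999
66.5179 44.2959 20.2825 4.4358
75.8423 56.0493 31.1000 8.4991 0.0000
84.1474 66.5179 44.2959 16.2847 0.0000 0.0000

Δt=0.05360, u=1.12272, d=0.89069, q=0.47733, disc=e^(-rΔt)=0.99855
k=5 terminal: V=max(K-S,0) → 84.1474 66.5179 44.2959 16.2847 0.0000 0.0000
k=4: j=0 S=75.9777 intr=75.8423 cont=75.6227 V=75.8423[EX]; j=1 S=95.7707 intr=56.0493 cont=55.8297 V=56.0493[EX]; j=2 S=120.7200 intr=31.1000 cont=30.8804 V=31.1000[EX]; j=3 S=152.1688 intr=0.0000 cont=8.4991 V=8.4991[hold]; j=4 S=191.8104 intr=0.0000 cont=0.0000 V=0.0000[hold]  S*(4)=120.7200
k=3: j=0 S=85.3021 intr=66.5179 cont=66.2984 V=66.5179[EX]; j=1 S=107.5241 intr=44.2959 cont=44.0763 V=44.2959[EX]; j=2 S=135.5353 intr=16.2847 cont=20.2825 V=20.2825[hold]; j=3 S=170.8437 intr=0.0000 cont=4.4358 V=4.4358[hold]  S*(3)=107.5241
k=2: j=0 S=95.7707 intr=56.0493 cont=55.8297 V=56.0493[EX]; j=1 S=120.7200 intr=31.1000 cont=32.7860 V=32.7860[hold]; j=2 S=152.1688 intr=0.0000 cont=12.6999 V=12.6999[hold]  S*(2)=95.7707
k=1: j=0 S=107.5241 intr=44.2959 cont=44.8799 V=44.8799[hold]; j=1 S=135.5353 intr=16.2847 cont=23.1647 V=23.1647[hold]  S*(1)=-
k=0: j=0 S=120.7200 intr=31.1000 cont=34.4646 V=34.4646[hold]  S*(0)=-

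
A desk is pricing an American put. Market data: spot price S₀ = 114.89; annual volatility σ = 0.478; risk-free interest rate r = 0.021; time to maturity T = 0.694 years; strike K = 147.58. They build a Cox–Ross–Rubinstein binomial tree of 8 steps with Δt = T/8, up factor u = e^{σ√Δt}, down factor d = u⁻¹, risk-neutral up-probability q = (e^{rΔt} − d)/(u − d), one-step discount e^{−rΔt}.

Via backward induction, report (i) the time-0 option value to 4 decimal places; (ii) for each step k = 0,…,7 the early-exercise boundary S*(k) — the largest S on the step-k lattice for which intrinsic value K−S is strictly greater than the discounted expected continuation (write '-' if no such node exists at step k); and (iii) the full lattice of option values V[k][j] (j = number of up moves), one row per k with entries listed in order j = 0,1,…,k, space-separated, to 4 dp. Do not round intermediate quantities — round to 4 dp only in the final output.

price = 39.5445
boundary = - - - 75.3101 86.6954 75.3101 86.6954 99.8020
tree:
39.5445
49.9640 28.0097
61.1160 37.6480 17.3067
72.2699 48.8409 25.2383 8.4766
82.1601 60.8846 35.5202 13.8024 2.5353
90.7514 72.2699 47.8103 21.8717 4.8043 0.0000
98.2144 82.1601 60.8846 33.3295 9.1039 0.0000 0.0000
104.6974 90.7514 72.2699 47.7780 17.2512 0.0000 0.0000 0.0000
110.3290 98.2144 82.1601 60.8846 32.6900 0.0000 0.0000 0.0000 0.0000

params: Δt=0.08675 u=1.15118 d=0.86867 q=0.47132 e^(-rΔt)=0.99818
t_8 payoffs: 110.3290 98.2144 82.1601 60.8846 32.6900 0.0000 0.0000 0.0000 0.0000
t_7: node(7,0) S=42.8826 payoff=104.6974 vs cont=104.4288 → 104.6974 [stop]  node(7,1) S=56.8286 payoff=90.7514 vs cont=90.4828 → 90.7514 [stop]  node(7,2) S=75.3101 payoff=72.2699 vs cont=72.0013 → 72.2699 [stop]  node(7,3) S=99.8020 payoff=47.7780 vs cont=47.5094 → 47.7780 [stop]  node(7,4) S=132.2590 payoff=15.3210 vs cont=17.2512 → 17.2512 [wait]  node(7,5) S=175.2715 payoff=0.0000 vs cont=0.0000 → 0.0000 [wait]  node(7,6) S=232.2723 payoff=0.0000 vs cont=0.0000 → 0.0000 [wait]  node(7,7) S=307.8105 payoff=0.0000 vs cont=0.0000 → 0.0000 [wait]  ⇒ S*(7)=99.8020
t_6: node(6,0) S=49.3656 payoff=98.2144 vs cont=97.9458 → 98.2144 [stop]  node(6,1) S=65.4199 payoff=82.1601 vs cont=81.8915 → 82.1601 [stop]  node(6,2) S=86.6954 payoff=60.8846 vs cont=60.6160 → 60.8846 [stop]  node(6,3) S=114.8900 payoff=32.6900 vs cont=33.3295 → 33.3295 [wait]  node(6,4) S=152.2539 payoff=0.0000 vs cont=9.1039 → 9.1039 [wait]  node(6,5) S=201.7690 payoff=0.0000 vs cont=0.0000 → 0.0000 [wait]  node(6,6) S=267.3871 payoff=0.0000 vs cont=0.0000 → 0.0000 [wait]  ⇒ S*(6)=86.6954
t_5: node(5,0) S=56.8286 payoff=90.7514 vs cont=90.4828 → 90.7514 [stop]  node(5,1) S=75.3101 payoff=72.2699 vs cont=72.0013 → 72.2699 [stop]  node(5,2) S=99.8020 payoff=47.7780 vs cont=47.8103 → 47.8103 [wait]  node(5,3) S=132.2590 payoff=15.3210 vs cont=21.8717 → 21.8717 [wait]  node(5,4) S=175.2715 payoff=0.0000 vs cont=4.8043 → 4.8043 [wait]  node(5,5) S=232.2723 payoff=0.0000 vs cont=0.0000 → 0.0000 [wait]  ⇒ S*(5)=75.3101
t_4: node(4,0) S=65.4199 payoff=82.1601 vs cont=81.8915 → 82.1601 [stop]  node(4,1) S=86.6954 payoff=60.8846 vs cont=60.6311 → 60.8846 [stop]  node(4,2) S=114.8900 payoff=32.6900 vs cont=35.5202 → 35.5202 [wait]  node(4,3) S=152.2539 payoff=0.0000 vs cont=13.8024 → 13.8024 [wait]  node(4,4) S=201.7690 payoff=0.0000 vs cont=2.5353 → 2.5353 [wait]  ⇒ S*(4)=86.6954
t_3: node(3,0) S=75.3101 payoff=72.2699 vs cont=72.0013 → 72.2699 [stop]  node(3,1) S=99.8020 payoff=47.7780 vs cont=48.8409 → 48.8409 [wait]  node(3,2) S=132.2590 payoff=15.3210 vs cont=25.2383 → 25.2383 [wait]  node(3,3) S=175.2715 payoff=0.0000 vs cont=8.4766 → 8.4766 [wait]  ⇒ S*(3)=75.3101
t_2: node(2,0) S=86.6954 payoff=60.8846 vs cont=61.1160 → 61.1160 [wait]  node(2,1) S=114.8900 payoff=32.6900 vs cont=37.6480 → 37.6480 [wait]  node(2,2) S=152.2539 payoff=0.0000 vs cont=17.3067 → 17.3067 [wait]  ⇒ S*(2)=-
t_1: node(1,0) S=99.8020 payoff=47.7780 vs cont=49.9640 → 49.9640 [wait]  node(1,1) S=132.2590 payoff=15.3210 vs cont=28.0097 → 28.0097 [wait]  ⇒ S*(1)=-
t_0: node(0,0) S=114.8900 payoff=32.6900 vs cont=39.5445 → 39.5445 [wait]  ⇒ S*(0)=-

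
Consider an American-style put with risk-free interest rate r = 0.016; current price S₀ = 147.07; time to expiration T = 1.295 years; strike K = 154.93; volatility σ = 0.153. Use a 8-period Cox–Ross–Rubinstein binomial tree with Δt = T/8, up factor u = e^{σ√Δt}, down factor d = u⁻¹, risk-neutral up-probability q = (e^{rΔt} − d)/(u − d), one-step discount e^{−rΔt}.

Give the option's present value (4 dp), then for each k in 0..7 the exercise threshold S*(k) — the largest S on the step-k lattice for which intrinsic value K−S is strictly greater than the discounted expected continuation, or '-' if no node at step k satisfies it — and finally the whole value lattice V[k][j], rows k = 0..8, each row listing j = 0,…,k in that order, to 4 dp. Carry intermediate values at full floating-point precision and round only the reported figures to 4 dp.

price = 13.6261
boundary = - - - 122.2705 130.0337 122.2705 130.0337 138.2897
tree:
13.6261
18.8449 8.5942
25.2426 12.6872 4.6370
32.6595 18.1213 7.4400 1.9206
39.9592 24.8963 11.5911 3.4201 0.4645
46.8231 32.6595 17.3991 5.9727 0.9421 0.0000
53.2772 39.9592 24.8963 10.1591 1.9108 0.0000 0.0000
59.3460 46.8231 32.6595 16.6403 3.8754 0.0000 0.0000 0.0000
65.0524 53.2772 39.9592 24.8963 7.8600 0.0000 0.0000 0.0000 0.0000

Δt=0.16187  u=1.06349  d=0.94030  q=0.50567  discount=0.99741
step 8 (expiry): payoffs max(K−S,0) = 65.0524 53.2772 39.9592 24.8963 7.8600 0.0000 0.0000 0.0000 0.0000
step 7: (k=7,j=0): S=95.5840, (K−S)⁺=59.3460, hold=58.9452 ⇒ V=59.3460 exercise | (k=7,j=1): S=108.1069, (K−S)⁺=46.8231, hold=46.4223 ⇒ V=46.8231 exercise | (k=7,j=2): S=122.2705, (K−S)⁺=32.6595, hold=32.2587 ⇒ V=32.6595 exercise | (k=7,j=3): S=138.2897, (K−S)⁺=16.6403, hold=16.2395 ⇒ V=16.6403 exercise | (k=7,j=4): S=156.4077, (K−S)⁺=0.0000, hold=3.8754 ⇒ V=3.8754 continue | (k=7,j=5): S=176.8994, (K−S)⁺=0.0000, hold=0.0000 ⇒ V=0.0000 continue | (k=7,j=6): S=200.0758, (K−S)⁺=0.0000, hold=0.0000 ⇒ V=0.0000 continue | (k=7,j=7): S=226.2887, (K−S)⁺=0.0000, hold=0.0000 ⇒ V=0.0000 continue  boundary S*=138.2897
step 6: (k=6,j=0): S=101.6528, (K−S)⁺=53.2772, hold=52.8764 ⇒ V=53.2772 exercise | (k=6,j=1): S=114.9708, (K−S)⁺=39.9592, hold=39.5584 ⇒ V=39.9592 exercise | (k=6,j=2): S=130.0337, (K−S)⁺=24.8963, hold=24.4956 ⇒ V=24.8963 exercise | (k=6,j=3): S=147.0700, (K−S)⁺=7.8600, hold=10.1591 ⇒ V=10.1591 continue | (k=6,j=4): S=166.3383, (K−S)⁺=0.0000, hold=1.9108 ⇒ V=1.9108 continue | (k=6,j=5): S=188.1311, (K−S)⁺=0.0000, hold=0.0000 ⇒ V=0.0000 continue | (k=6,j=6): S=212.7790, (K−S)⁺=0.0000, hold=0.0000 ⇒ V=0.0000 continue  boundary S*=130.0337
step 5: (k=5,j=0): S=108.1069, (K−S)⁺=46.8231, hold=46.4223 ⇒ V=46.8231 exercise | (k=5,j=1): S=122.2705, (K−S)⁺=32.6595, hold=32.2587 ⇒ V=32.6595 exercise | (k=5,j=2): S=138.2897, (K−S)⁺=16.6403, hold=17.3991 ⇒ V=17.3991 continue | (k=5,j=3): S=156.4077, (K−S)⁺=0.0000, hold=5.9727 ⇒ V=5.9727 continue | (k=5,j=4): S=176.8994, (K−S)⁺=0.0000, hold=0.9421 ⇒ V=0.9421 continue | (k=5,j=5): S=200.0758, (K−S)⁺=0.0000, hold=0.0000 ⇒ V=0.0000 continue  boundary S*=122.2705
step 4: (k=4,j=0): S=114.9708, (K−S)⁺=39.9592, hold=39.5584 ⇒ V=39.9592 exercise | (k=4,j=1): S=130.0337, (K−S)⁺=24.8963, hold=24.8783 ⇒ V=24.8963 exercise | (k=4,j=2): S=147.0700, (K−S)⁺=7.8600, hold=11.5911 ⇒ V=11.5911 continue | (k=4,j=3): S=166.3383, (K−S)⁺=0.0000, hold=3.4201 ⇒ V=3.4201 continue | (k=4,j=4): S=188.1311, (K−S)⁺=0.0000, hold=0.4645 ⇒ V=0.4645 continue  boundary S*=130.0337
step 3: (k=3,j=0): S=122.2705, (K−S)⁺=32.6595, hold=32.2587 ⇒ V=32.6595 exercise | (k=3,j=1): S=138.2897, (K−S)⁺=16.6403, hold=18.1213 ⇒ V=18.1213 continue | (k=3,j=2): S=156.4077, (K−S)⁺=0.0000, hold=7.4400 ⇒ V=7.4400 continue | (k=3,j=3): S=176.8994, (K−S)⁺=0.0000, hold=1.9206 ⇒ V=1.9206 continue  boundary S*=122.2705
step 2: (k=2,j=0): S=130.0337, (K−S)⁺=24.8963, hold=25.2426 ⇒ V=25.2426 continue | (k=2,j=1): S=147.0700, (K−S)⁺=7.8600, hold=12.6872 ⇒ V=12.6872 continue | (k=2,j=2): S=166.3383, (K−S)⁺=0.0000, hold=4.6370 ⇒ V=4.6370 continue  boundary S*=-
step 1: (k=1,j=0): S=138.2897, (K−S)⁺=16.6403, hold=18.8449 ⇒ V=18.8449 continue | (k=1,j=1): S=156.4077, (K−S)⁺=0.0000, hold=8.5942 ⇒ V=8.5942 continue  boundary S*=-
step 0: (k=0,j=0): S=147.0700, (K−S)⁺=7.8600, hold=13.6261 ⇒ V=13.6261 continue  boundary S*=-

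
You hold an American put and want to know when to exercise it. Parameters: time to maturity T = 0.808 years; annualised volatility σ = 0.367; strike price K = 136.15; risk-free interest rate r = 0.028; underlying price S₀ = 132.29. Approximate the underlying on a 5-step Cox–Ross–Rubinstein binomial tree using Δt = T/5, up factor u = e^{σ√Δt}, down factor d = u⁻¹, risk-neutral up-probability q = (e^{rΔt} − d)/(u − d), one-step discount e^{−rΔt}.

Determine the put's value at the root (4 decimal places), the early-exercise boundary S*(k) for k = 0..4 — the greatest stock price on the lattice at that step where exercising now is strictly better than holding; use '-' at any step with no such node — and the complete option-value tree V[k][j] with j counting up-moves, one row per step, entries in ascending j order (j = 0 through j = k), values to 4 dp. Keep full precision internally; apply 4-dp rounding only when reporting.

price = 18.8818
boundary = - - - 84.9786 98.4877
tree:
18.8818
27.4986 9.6695
38.4711 15.8007 3.0790
51.1714 24.9940 5.9308 0.0000
62.8275 37.6623 11.4242 0.0000 0.0000
72.8848 51.1714 22.0056 0.0000 0.0000 0.0000

Δt=0.16160  u=1.15897  d=0.86283  q=0.47850  discount=0.99549
step 5 (expiry): payoffs max(K−S,0) = 72.8848 51.1714 22.0056 0.0000 0.0000 0.0000
step 4: (k=4,j=0): S=73.3225, (K−S)⁺=62.8275, hold=62.2128 ⇒ V=62.8275 exercise | (k=4,j=1): S=98.4877, (K−S)⁺=37.6623, hold=37.0476 ⇒ V=37.6623 exercise | (k=4,j=2): S=132.2900, (K−S)⁺=3.8600, hold=11.4242 ⇒ V=11.4242 continue | (k=4,j=3): S=177.6936, (K−S)⁺=0.0000, hold=0.0000 ⇒ V=0.0000 continue | (k=4,j=4): S=238.6803, (K−S)⁺=0.0000, hold=0.0000 ⇒ V=0.0000 continue  boundary S*=98.4877
step 3: (k=3,j=0): S=84.9786, (K−S)⁺=51.1714, hold=50.5567 ⇒ V=51.1714 exercise | (k=3,j=1): S=114.1444, (K−S)⁺=22.0056, hold=24.9940 ⇒ V=24.9940 continue | (k=3,j=2): S=153.3202, (K−S)⁺=0.0000, hold=5.9308 ⇒ V=5.9308 continue | (k=3,j=3): S=205.9417, (K−S)⁺=0.0000, hold=0.0000 ⇒ V=0.0000 continue  boundary S*=84.9786
step 2: (k=2,j=0): S=98.4877, (K−S)⁺=37.6623, hold=38.4711 ⇒ V=38.4711 continue | (k=2,j=1): S=132.2900, (K−S)⁺=3.8600, hold=15.8007 ⇒ V=15.8007 continue | (k=2,j=2): S=177.6936, (K−S)⁺=0.0000, hold=3.0790 ⇒ V=3.0790 continue  boundary S*=-
step 1: (k=1,j=0): S=114.1444, (K−S)⁺=22.0056, hold=27.4986 ⇒ V=27.4986 continue | (k=1,j=1): S=153.3202, (K−S)⁺=0.0000, hold=9.6695 ⇒ V=9.6695 continue  boundary S*=-
step 0: (k=0,j=0): S=132.2900, (K−S)⁺=3.8600, hold=18.8818 ⇒ V=18.8818 continue  boundary S*=-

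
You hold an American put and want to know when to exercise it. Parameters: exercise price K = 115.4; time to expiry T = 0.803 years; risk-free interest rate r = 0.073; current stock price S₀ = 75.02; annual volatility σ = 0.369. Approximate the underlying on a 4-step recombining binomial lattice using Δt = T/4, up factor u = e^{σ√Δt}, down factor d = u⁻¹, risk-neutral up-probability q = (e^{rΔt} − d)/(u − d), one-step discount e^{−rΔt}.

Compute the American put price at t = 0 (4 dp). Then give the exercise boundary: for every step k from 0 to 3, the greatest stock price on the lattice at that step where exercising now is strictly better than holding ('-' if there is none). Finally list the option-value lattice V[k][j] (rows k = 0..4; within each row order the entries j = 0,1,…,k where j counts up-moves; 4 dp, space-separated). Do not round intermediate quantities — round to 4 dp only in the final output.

price = 40.3800
boundary = 75.0200 63.5879 75.0200 88.5074
tree:
40.3800
51.8121 27.6194
61.5020 40.3800 15.8315
69.7154 51.8121 26.8926 5.3757
76.6771 61.5020 40.3800 10.9805 0.0000

params: Δt=0.20075 u=1.17978 d=0.84761 q=0.50320 e^(-rΔt)=0.98545
t_4 payoffs: 76.6771 61.5020 40.3800 10.9805 0.0000
t_3: node(3,0) S=45.6846 payoff=69.7154 vs cont=68.0365 → 69.7154 [stop]  node(3,1) S=63.5879 payoff=51.8121 vs cont=50.1332 → 51.8121 [stop]  node(3,2) S=88.5074 payoff=26.8926 vs cont=25.2138 → 26.8926 [stop]  node(3,3) S=123.1924 payoff=0.0000 vs cont=5.3757 → 5.3757 [wait]  ⇒ S*(3)=88.5074
t_2: node(2,0) S=53.8980 payoff=61.5020 vs cont=59.8232 → 61.5020 [stop]  node(2,1) S=75.0200 payoff=40.3800 vs cont=38.7012 → 40.3800 [stop]  node(2,2) S=104.4195 payoff=10.9805 vs cont=15.8315 → 15.8315 [wait]  ⇒ S*(2)=75.0200
t_1: node(1,0) S=63.5879 payoff=51.8121 vs cont=50.1332 → 51.8121 [stop]  node(1,1) S=88.5074 payoff=26.8926 vs cont=27.6194 → 27.6194 [wait]  ⇒ S*(1)=63.5879
t_0: node(0,0) S=75.0200 payoff=40.3800 vs cont=39.0615 → 40.3800 [stop]  ⇒ S*(0)=75.0200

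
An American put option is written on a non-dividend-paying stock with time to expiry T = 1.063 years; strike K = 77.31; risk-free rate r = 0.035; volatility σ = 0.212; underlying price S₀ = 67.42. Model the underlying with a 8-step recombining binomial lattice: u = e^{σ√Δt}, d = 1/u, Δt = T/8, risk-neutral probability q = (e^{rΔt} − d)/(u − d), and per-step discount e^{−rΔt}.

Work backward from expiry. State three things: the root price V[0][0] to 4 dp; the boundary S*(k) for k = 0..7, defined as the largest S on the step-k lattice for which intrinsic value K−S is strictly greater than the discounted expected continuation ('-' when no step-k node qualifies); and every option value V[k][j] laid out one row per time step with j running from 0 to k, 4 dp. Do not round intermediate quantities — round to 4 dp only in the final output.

price = 11.0575
boundary = - - 57.7651 62.4061 57.7651 62.4061 67.4200 62.4061
tree:
11.0575
14.9651 7.4163
19.5449 10.7160 4.3242
23.8407 14.9039 6.8032 1.9896
27.8171 19.5449 10.3115 3.5057 0.5559
31.4978 23.8407 14.9039 6.0077 1.1417 0.0000
34.9048 27.8171 19.5449 9.8900 2.3447 0.0000 0.0000
38.0583 31.4978 23.8407 14.9039 4.8155 0.0000 0.0000 0.0000
40.9774 34.9048 27.8171 19.5449 9.8900 0.0000 0.0000 0.0000 0.0000

Δt=0.13287, u=1.08034, d=0.92563, q=0.51082, disc=e^(-rΔt)=0.99536
k=8 terminal: V=max(K-S,0) → 40.9774 34.9048 27.8171 19.5449 9.8900 0.0000 0.0000 0.0000 0.0000
k=7: j=0 S=39.2517 intr=38.0583 cont=37.6996 V=38.0583[EX]; j=1 S=45.8122 intr=31.4978 cont=31.1391 V=31.4978[EX]; j=2 S=53.4693 intr=23.8407 cont=23.4820 V=23.8407[EX]; j=3 S=62.4061 intr=14.9039 cont=14.5452 V=14.9039[EX]; j=4 S=72.8367 intr=4.4733 cont=4.8155 V=4.8155[hold]; j=5 S=85.0107 intr=0.0000 cont=0.0000 V=0.0000[hold]; j=6 S=99.2194 intr=0.0000 cont=0.0000 V=0.0000[hold]; j=7 S=115.8029 intr=0.0000 cont=0.0000 V=0.0000[hold]  S*(7)=62.4061
k=6: j=0 S=42.4052 intr=34.9048 cont=34.5461 V=34.9048[EX]; j=1 S=49.4929 intr=27.8171 cont=27.4584 V=27.8171[EX]; j=2 S=57.7651 intr=19.5449 cont=19.1862 V=19.5449[EX]; j=3 S=67.4200 intr=9.8900 cont=9.7053 V=9.8900[EX]; j=4 S=78.6886 intr=0.0000 cont=2.3447 V=2.3447[hold]; j=5 S=91.8406 intr=0.0000 cont=0.0000 V=0.0000[hold]; j=6 S=107.1909 intr=0.0000 cont=0.0000 V=0.0000[hold]  S*(6)=67.4200
k=5: j=0 S=45.8122 intr=31.4978 cont=31.1391 V=31.4978[EX]; j=1 S=53.4693 intr=23.8407 cont=23.4820 V=23.8407[EX]; j=2 S=62.4061 intr=14.9039 cont=14.5452 V=14.9039[EX]; j=3 S=72.8367 intr=4.4733 cont=6.0077 V=6.0077[hold]; j=4 S=85.0107 intr=0.0000 cont=1.1417 V=1.1417[hold]; j=5 S=99.2194 intr=0.0000 cont=0.0000 V=0.0000[hold]  S*(5)=62.4061
k=4: j=0 S=49.4929 intr=27.8171 cont=27.4584 V=27.8171[EX]; j=1 S=57.7651 intr=19.5449 cont=19.1862 V=19.5449[EX]; j=2 S=67.4200 intr=9.8900 cont=10.3115 V=10.3115[hold]; j=3 S=78.6886 intr=0.0000 cont=3.5057 V=3.5057[hold]; j=4 S=91.8406 intr=0.0000 cont=0.5559 V=0.5559[hold]  S*(4)=57.7651
k=3: j=0 S=53.4693 intr=23.8407 cont=23.4820 V=23.8407[EX]; j=1 S=62.4061 intr=14.9039 cont=14.7595 V=14.9039[EX]; j=2 S=72.8367 intr=4.4733 cont=6.8032 V=6.8032[hold]; j=3 S=85.0107 intr=0.0000 cont=1.9896 V=1.9896[hold]  S*(3)=62.4061
k=2: j=0 S=57.7651 intr=19.5449 cont=19.1862 V=19.5449[EX]; j=1 S=67.4200 intr=9.8900 cont=10.7160 V=10.7160[hold]; j=2 S=78.6886 intr=0.0000 cont=4.3242 V=4.3242[hold]  S*(2)=57.7651
k=1: j=0 S=62.4061 intr=14.9039 cont=14.9651 V=14.9651[hold]; j=1 S=72.8367 intr=4.4733 cont=7.4163 V=7.4163[hold]  S*(1)=-
k=0: j=0 S=67.4200 intr=9.8900 cont=11.0575 V=11.0575[hold]  S*(0)=-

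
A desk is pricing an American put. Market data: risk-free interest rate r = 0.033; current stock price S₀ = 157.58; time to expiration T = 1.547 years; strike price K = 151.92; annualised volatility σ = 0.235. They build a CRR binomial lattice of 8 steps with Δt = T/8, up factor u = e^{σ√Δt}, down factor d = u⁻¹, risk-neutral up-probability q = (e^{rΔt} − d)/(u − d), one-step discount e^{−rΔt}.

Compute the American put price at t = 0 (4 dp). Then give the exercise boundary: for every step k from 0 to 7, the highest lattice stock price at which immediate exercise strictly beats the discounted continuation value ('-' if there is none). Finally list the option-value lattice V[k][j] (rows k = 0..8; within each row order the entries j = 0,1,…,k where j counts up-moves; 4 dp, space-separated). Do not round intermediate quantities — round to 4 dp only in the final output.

Δt=0.19337  u=1.10887  d=0.90182  q=0.50511  discount=0.99364
step 8 (expiry): payoffs max(K−S,0) = 82.9815 67.1541 47.6927 23.7633 0.0000 0.0000 0.0000 0.0000 0.0000
step 7: (k=7,j=0): S=76.4437, (K−S)⁺=75.4763, hold=74.5100 ⇒ V=75.4763 exercise | (k=7,j=1): S=93.9943, (K−S)⁺=57.9257, hold=56.9594 ⇒ V=57.9257 exercise | (k=7,j=2): S=115.5743, (K−S)⁺=36.3457, hold=35.3793 ⇒ V=36.3457 exercise | (k=7,j=3): S=142.1089, (K−S)⁺=9.8111, hold=11.6855 ⇒ V=11.6855 continue | (k=7,j=4): S=174.7355, (K−S)⁺=0.0000, hold=0.0000 ⇒ V=0.0000 continue | (k=7,j=5): S=214.8528, (K−S)⁺=0.0000, hold=0.0000 ⇒ V=0.0000 continue | (k=7,j=6): S=264.1805, (K−S)⁺=0.0000, hold=0.0000 ⇒ V=0.0000 continue | (k=7,j=7): S=324.8334, (K−S)⁺=0.0000, hold=0.0000 ⇒ V=0.0000 continue  boundary S*=115.5743
step 6: (k=6,j=0): S=84.7659, (K−S)⁺=67.1541, hold=66.1877 ⇒ V=67.1541 exercise | (k=6,j=1): S=104.2273, (K−S)⁺=47.6927, hold=46.7264 ⇒ V=47.6927 exercise | (k=6,j=2): S=128.1567, (K−S)⁺=23.7633, hold=23.7377 ⇒ V=23.7633 exercise | (k=6,j=3): S=157.5800, (K−S)⁺=0.0000, hold=5.7463 ⇒ V=5.7463 continue | (k=6,j=4): S=193.7586, (K−S)⁺=0.0000, hold=0.0000 ⇒ V=0.0000 continue | (k=6,j=5): S=238.2434, (K−S)⁺=0.0000, hold=0.0000 ⇒ V=0.0000 continue | (k=6,j=6): S=292.9414, (K−S)⁺=0.0000, hold=0.0000 ⇒ V=0.0000 continue  boundary S*=128.1567
step 5: (k=5,j=0): S=93.9943, (K−S)⁺=57.9257, hold=56.9594 ⇒ V=57.9257 exercise | (k=5,j=1): S=115.5743, (K−S)⁺=36.3457, hold=35.3793 ⇒ V=36.3457 exercise | (k=5,j=2): S=142.1089, (K−S)⁺=9.8111, hold=14.5695 ⇒ V=14.5695 continue | (k=5,j=3): S=174.7355, (K−S)⁺=0.0000, hold=2.8257 ⇒ V=2.8257 continue | (k=5,j=4): S=214.8528, (K−S)⁺=0.0000, hold=0.0000 ⇒ V=0.0000 continue | (k=5,j=5): S=264.1805, (K−S)⁺=0.0000, hold=0.0000 ⇒ V=0.0000 continue  boundary S*=115.5743
step 4: (k=4,j=0): S=104.2273, (K−S)⁺=47.6927, hold=46.7264 ⇒ V=47.6927 exercise | (k=4,j=1): S=128.1567, (K−S)⁺=23.7633, hold=25.1852 ⇒ V=25.1852 continue | (k=4,j=2): S=157.5800, (K−S)⁺=0.0000, hold=8.5827 ⇒ V=8.5827 continue | (k=4,j=3): S=193.7586, (K−S)⁺=0.0000, hold=1.3895 ⇒ V=1.3895 continue | (k=4,j=4): S=238.2434, (K−S)⁺=0.0000, hold=0.0000 ⇒ V=0.0000 continue  boundary S*=104.2273
step 3: (k=3,j=0): S=115.5743, (K−S)⁺=36.3457, hold=36.0929 ⇒ V=36.3457 exercise | (k=3,j=1): S=142.1089, (K−S)⁺=9.8111, hold=16.6923 ⇒ V=16.6923 continue | (k=3,j=2): S=174.7355, (K−S)⁺=0.0000, hold=4.9179 ⇒ V=4.9179 continue | (k=3,j=3): S=214.8528, (K−S)⁺=0.0000, hold=0.6833 ⇒ V=0.6833 continue  boundary S*=115.5743
step 2: (k=2,j=0): S=128.1567, (K−S)⁺=23.7633, hold=26.2506 ⇒ V=26.2506 continue | (k=2,j=1): S=157.5800, (K−S)⁺=0.0000, hold=10.6766 ⇒ V=10.6766 continue | (k=2,j=2): S=193.7586, (K−S)⁺=0.0000, hold=2.7613 ⇒ V=2.7613 continue  boundary S*=-
step 1: (k=1,j=0): S=142.1089, (K−S)⁺=9.8111, hold=18.2671 ⇒ V=18.2671 continue | (k=1,j=1): S=174.7355, (K−S)⁺=0.0000, hold=6.6360 ⇒ V=6.6360 continue  boundary S*=-
step 0: (k=0,j=0): S=157.5800, (K−S)⁺=0.0000, hold=12.3133 ⇒ V=12.3133 continue  boundary S*=-

price = 12.3133
boundary = - - - 115.5743 104.2273 115.5743 128.1567 115.5743
tree:
12.3133
18.2671 6.6360
26.2506 10.6766 2.7613
36.3457 16.6923 4.9179 0.6833
47.6927 25.1852 8.5827 1.3895 0.0000
57.9257 36.3457 14.5695 2.8257 0.0000 0.0000
67.1541 47.6927 23.7633 5.7463 0.0000 0.0000 0.0000
75.4763 57.9257 36.3457 11.6855 0.0000 0.0000 0.0000 0.0000
82.9815 67.1541 47.6927 23.7633 0.0000 0.0000 0.0000 0.0000 0.0000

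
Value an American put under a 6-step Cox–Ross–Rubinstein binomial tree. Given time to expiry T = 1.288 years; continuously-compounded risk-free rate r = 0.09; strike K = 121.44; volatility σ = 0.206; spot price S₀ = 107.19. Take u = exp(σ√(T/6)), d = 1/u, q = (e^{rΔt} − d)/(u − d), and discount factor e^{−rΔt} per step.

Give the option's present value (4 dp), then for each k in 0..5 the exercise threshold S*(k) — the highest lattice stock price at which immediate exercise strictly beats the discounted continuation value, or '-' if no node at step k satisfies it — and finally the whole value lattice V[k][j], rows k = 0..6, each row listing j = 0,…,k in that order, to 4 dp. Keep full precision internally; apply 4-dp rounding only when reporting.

Δt=0.21467  u=1.10015  d=0.90897  q=0.57820  discount=0.98087
step 6 (expiry): payoffs max(K−S,0) = 60.9827 48.2670 32.8770 14.2500 0.0000 0.0000 0.0000
step 5: (k=5,j=0): S=66.5120, (K−S)⁺=54.9280, hold=52.6043 ⇒ V=54.9280 exercise | (k=5,j=1): S=80.5011, (K−S)⁺=40.9389, hold=38.6152 ⇒ V=40.9389 exercise | (k=5,j=2): S=97.4324, (K−S)⁺=24.0076, hold=21.6839 ⇒ V=24.0076 exercise | (k=5,j=3): S=117.9248, (K−S)⁺=3.5152, hold=5.8957 ⇒ V=5.8957 continue | (k=5,j=4): S=142.7273, (K−S)⁺=0.0000, hold=0.0000 ⇒ V=0.0000 continue | (k=5,j=5): S=172.7463, (K−S)⁺=0.0000, hold=0.0000 ⇒ V=0.0000 continue  boundary S*=97.4324
step 4: (k=4,j=0): S=73.1730, (K−S)⁺=48.2670, hold=45.9433 ⇒ V=48.2670 exercise | (k=4,j=1): S=88.5630, (K−S)⁺=32.8770, hold=30.5533 ⇒ V=32.8770 exercise | (k=4,j=2): S=107.1900, (K−S)⁺=14.2500, hold=13.2764 ⇒ V=14.2500 exercise | (k=4,j=3): S=129.7347, (K−S)⁺=0.0000, hold=2.4392 ⇒ V=2.4392 continue | (k=4,j=4): S=157.0210, (K−S)⁺=0.0000, hold=0.0000 ⇒ V=0.0000 continue  boundary S*=107.1900
step 3: (k=3,j=0): S=80.5011, (K−S)⁺=40.9389, hold=38.6152 ⇒ V=40.9389 exercise | (k=3,j=1): S=97.4324, (K−S)⁺=24.0076, hold=21.6839 ⇒ V=24.0076 exercise | (k=3,j=2): S=117.9248, (K−S)⁺=3.5152, hold=7.2790 ⇒ V=7.2790 continue | (k=3,j=3): S=142.7273, (K−S)⁺=0.0000, hold=1.0092 ⇒ V=1.0092 continue  boundary S*=97.4324
step 2: (k=2,j=0): S=88.5630, (K−S)⁺=32.8770, hold=30.5533 ⇒ V=32.8770 exercise | (k=2,j=1): S=107.1900, (K−S)⁺=14.2500, hold=14.0609 ⇒ V=14.2500 exercise | (k=2,j=2): S=129.7347, (K−S)⁺=0.0000, hold=3.5839 ⇒ V=3.5839 continue  boundary S*=107.1900
step 1: (k=1,j=0): S=97.4324, (K−S)⁺=24.0076, hold=21.6839 ⇒ V=24.0076 exercise | (k=1,j=1): S=117.9248, (K−S)⁺=3.5152, hold=7.9282 ⇒ V=7.9282 continue  boundary S*=97.4324
step 0: (k=0,j=0): S=107.1900, (K−S)⁺=14.2500, hold=14.4291 ⇒ V=14.4291 continue  boundary S*=-

price = 14.4291
boundary = - 97.4324 107.1900 97.4324 107.1900 97.4324
tree:
14.4291
24.0076 7.9282
32.8770 14.2500 3.5839
40.9389 24.0076 7.2790 1.0092
48.2670 32.8770 14.2500 2.4392 0.0000
54.9280 40.9389 24.0076 5.8957 0.0000 0.0000
60.9827 48.2670 32.8770 14.2500 0.0000 0.0000 0.0000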